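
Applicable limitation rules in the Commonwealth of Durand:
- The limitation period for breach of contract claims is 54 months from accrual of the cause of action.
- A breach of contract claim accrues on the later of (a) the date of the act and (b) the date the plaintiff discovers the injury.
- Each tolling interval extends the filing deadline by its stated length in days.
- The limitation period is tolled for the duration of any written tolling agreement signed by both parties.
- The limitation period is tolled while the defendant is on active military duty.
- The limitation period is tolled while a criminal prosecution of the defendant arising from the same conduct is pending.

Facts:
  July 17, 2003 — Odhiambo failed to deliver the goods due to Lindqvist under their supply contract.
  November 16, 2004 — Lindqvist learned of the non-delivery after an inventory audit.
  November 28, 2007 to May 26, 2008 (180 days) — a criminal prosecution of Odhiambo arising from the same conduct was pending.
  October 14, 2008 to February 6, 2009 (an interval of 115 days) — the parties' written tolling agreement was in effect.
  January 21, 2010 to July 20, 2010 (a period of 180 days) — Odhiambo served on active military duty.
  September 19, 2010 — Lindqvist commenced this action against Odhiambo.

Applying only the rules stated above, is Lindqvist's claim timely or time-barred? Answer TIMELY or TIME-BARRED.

TIME-BARRED

Taking the later of the act (July 17, 2003) and discovery (November 16, 2004), the claim accrued on November 16, 2004.
54 months from November 16, 2004 is May 16, 2009.
Because the pending criminal prosecution ran from November 28, 2007 to May 26, 2008, the deadline is extended by 180 days to November 12, 2009.
The written tolling agreement from October 14, 2008 to February 6, 2009 tolled the period for 115 days, extending the deadline to March 7, 2010.
Because the defendant's active military service ran from January 21, 2010 to July 20, 2010, the deadline is extended by 180 days to September 3, 2010.
The September 19, 2010 filing falls after the September 3, 2010 deadline; the claim is time-barred.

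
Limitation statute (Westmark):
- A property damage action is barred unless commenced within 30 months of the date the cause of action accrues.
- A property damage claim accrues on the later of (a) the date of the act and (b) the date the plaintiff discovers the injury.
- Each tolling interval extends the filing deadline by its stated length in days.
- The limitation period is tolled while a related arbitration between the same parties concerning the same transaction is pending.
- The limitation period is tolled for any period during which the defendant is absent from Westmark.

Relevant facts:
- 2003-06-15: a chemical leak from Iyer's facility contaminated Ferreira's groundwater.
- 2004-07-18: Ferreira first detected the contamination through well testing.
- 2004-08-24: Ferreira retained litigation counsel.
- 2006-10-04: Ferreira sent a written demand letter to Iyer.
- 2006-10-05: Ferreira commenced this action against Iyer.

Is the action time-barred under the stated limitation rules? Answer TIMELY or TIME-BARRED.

TIMELY

Because discovery on 2004-07-18 post-dates the 2003-06-15 act, accrual under the later-of rule falls on 2004-07-18.
Adding the 30 months base period to 2004-07-18 gives a deadline of 2007-01-18, before any tolling.
Nothing else in the chronology tolls or restarts the period.
Ferreira filed on 2006-10-05, before the 2007-01-18 deadline, so the action is timely.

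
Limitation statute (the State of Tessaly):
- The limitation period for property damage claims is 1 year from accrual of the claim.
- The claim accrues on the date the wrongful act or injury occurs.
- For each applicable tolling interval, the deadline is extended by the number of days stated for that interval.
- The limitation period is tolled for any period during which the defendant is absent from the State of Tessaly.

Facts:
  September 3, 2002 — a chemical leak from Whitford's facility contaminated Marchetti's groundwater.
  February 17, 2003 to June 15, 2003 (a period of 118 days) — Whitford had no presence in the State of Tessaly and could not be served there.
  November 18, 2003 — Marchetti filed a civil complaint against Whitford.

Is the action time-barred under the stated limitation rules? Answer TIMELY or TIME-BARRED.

The claim accrued on September 3, 2002, when the wrongful act occurred.
The untolled deadline — 1 year after September 3, 2002 — is September 3, 2003.
The period was tolled for 118 days by the defendant's absence from the jurisdiction (February 17, 2003 to June 15, 2003), pushing the deadline to December 30, 2003.
The November 18, 2003 filing precedes the December 30, 2003 deadline; the claim is timely.

TIMELY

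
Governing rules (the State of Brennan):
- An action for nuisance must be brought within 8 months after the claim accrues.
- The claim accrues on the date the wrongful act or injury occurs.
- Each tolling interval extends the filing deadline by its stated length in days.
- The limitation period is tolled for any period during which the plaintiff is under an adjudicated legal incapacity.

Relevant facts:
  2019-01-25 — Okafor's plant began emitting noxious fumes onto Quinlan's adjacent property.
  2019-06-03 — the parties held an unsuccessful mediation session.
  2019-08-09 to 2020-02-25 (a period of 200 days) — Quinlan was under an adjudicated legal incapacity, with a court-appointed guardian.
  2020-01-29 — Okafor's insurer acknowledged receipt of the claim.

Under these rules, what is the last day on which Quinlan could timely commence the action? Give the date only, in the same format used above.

The limitation period began to run on 2019-01-25.
8 months from 2019-01-25 is 2019-09-25.
The period was tolled for 200 days by the plaintiff's legal incapacity (2019-08-09 to 2020-02-25), pushing the deadline to 2020-04-12.
The other events in the timeline have no effect on the limitation period under the stated rules.

2020-04-12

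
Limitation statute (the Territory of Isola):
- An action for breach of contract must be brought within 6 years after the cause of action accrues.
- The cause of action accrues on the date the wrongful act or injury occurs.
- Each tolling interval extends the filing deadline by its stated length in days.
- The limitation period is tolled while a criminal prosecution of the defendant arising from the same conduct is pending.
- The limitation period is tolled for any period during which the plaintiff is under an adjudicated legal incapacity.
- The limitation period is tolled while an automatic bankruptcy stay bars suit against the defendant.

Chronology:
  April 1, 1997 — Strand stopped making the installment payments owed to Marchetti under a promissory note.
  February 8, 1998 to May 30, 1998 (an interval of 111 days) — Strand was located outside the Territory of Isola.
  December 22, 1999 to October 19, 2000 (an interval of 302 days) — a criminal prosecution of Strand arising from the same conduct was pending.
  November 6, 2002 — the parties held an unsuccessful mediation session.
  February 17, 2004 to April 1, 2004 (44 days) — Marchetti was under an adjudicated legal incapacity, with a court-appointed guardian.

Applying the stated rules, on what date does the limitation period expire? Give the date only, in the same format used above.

The claim accrued on April 1, 1997, when the wrongful act occurred.
6 years from April 1, 1997 is April 1, 2003.
The period was tolled for 302 days by the pending criminal prosecution (December 22, 1999 to October 19, 2000), pushing the deadline to January 28, 2004.
By the time the plaintiff's legal incapacity began on February 17, 2004, the limitation period had already expired on January 28, 2004; that interval cannot revive it.
Although the defendant's absence ran from February 8, 1998 to May 30, 1998, the stated rules do not make that a tolling event, so it is disregarded.
Nothing else in the chronology tolls or restarts the period.

January 28, 2004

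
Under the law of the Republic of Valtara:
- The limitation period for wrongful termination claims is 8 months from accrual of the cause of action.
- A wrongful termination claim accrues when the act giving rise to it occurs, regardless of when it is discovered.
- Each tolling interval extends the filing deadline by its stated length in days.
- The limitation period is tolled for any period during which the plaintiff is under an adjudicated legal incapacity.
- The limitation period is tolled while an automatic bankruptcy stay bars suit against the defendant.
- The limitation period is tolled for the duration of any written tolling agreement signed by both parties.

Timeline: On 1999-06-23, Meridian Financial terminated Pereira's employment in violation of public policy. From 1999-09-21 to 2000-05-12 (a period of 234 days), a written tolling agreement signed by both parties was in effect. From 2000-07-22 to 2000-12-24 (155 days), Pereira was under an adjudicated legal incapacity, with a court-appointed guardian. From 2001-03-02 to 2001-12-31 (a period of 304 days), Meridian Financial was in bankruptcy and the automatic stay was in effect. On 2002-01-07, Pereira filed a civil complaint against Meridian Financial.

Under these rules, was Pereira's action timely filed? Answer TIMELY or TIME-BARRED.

TIMELY

The cause of action accrued on 1999-06-23, the date of the act.
Adding the 8 months base period to 1999-06-23 gives a deadline of 2000-02-23, before any tolling.
Because the written tolling agreement ran from 1999-09-21 to 2000-05-12, the deadline is extended by 234 days to 2000-10-14.
The period was tolled for 155 days by the plaintiff's legal incapacity (2000-07-22 to 2000-12-24), pushing the deadline to 2001-03-18.
The period was tolled for 304 days by the automatic bankruptcy stay (2001-03-02 to 2001-12-31), pushing the deadline to 2002-01-16.
Filing on 2002-01-07 beat the 2002-01-16 deadline — the action is timely.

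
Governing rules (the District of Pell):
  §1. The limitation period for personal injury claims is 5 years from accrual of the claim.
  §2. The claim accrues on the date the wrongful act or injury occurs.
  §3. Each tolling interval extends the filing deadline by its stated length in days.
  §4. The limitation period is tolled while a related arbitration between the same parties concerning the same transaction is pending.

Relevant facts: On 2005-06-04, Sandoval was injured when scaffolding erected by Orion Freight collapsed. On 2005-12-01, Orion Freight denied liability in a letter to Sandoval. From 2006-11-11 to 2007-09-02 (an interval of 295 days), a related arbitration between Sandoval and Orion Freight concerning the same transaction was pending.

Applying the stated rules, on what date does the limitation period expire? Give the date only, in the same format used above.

2011-03-26

The limitation period began to run on 2005-06-04.
Adding the 5 years base period to 2005-06-04 gives a deadline of 2010-06-04, before any tolling.
Because the pending related arbitration ran from 2006-11-11 to 2007-09-02, the deadline is extended by 295 days to 2011-03-26.
None of the other events listed affects the running of the period under the stated rules.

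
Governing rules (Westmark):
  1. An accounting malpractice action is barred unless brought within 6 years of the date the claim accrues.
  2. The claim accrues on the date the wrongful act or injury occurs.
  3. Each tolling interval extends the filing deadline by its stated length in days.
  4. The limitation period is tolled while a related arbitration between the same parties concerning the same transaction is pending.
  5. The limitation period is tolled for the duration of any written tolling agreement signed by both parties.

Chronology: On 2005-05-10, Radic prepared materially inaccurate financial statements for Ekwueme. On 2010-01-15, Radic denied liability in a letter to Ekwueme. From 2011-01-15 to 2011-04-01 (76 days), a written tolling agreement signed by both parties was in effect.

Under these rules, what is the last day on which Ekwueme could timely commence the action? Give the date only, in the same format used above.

The claim accrued on 2005-05-10, the date of the act.
Adding the 6 years base period to 2005-05-10 gives a deadline of 2011-05-10, before any tolling.
The written tolling agreement from 2011-01-15 to 2011-04-01 tolled the period for 76 days, extending the deadline to 2011-07-25.
The other events in the timeline have no effect on the limitation period under the stated rules.

2011-07-25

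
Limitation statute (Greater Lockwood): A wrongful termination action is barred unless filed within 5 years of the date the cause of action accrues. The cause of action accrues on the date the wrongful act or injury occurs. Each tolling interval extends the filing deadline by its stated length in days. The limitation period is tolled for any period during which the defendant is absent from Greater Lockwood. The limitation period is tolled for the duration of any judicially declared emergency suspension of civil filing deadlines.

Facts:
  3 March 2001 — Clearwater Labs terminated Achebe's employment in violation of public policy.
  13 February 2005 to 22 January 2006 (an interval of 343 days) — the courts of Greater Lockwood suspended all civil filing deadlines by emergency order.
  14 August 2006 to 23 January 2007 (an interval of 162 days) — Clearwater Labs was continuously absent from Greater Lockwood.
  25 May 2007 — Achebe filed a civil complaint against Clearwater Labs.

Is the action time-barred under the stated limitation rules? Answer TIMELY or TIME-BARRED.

The limitation period began to run on 3 March 2001.
5 years from 3 March 2001 is 3 March 2006.
Because the emergency suspension of filing deadlines ran from 13 February 2005 to 22 January 2006, the deadline is extended by 343 days to 9 February 2007.
The defendant's absence from the jurisdiction from 14 August 2006 to 23 January 2007 tolled the period for 162 days, extending the deadline to 21 July 2007.
Filing on 25 May 2007 beat the 21 July 2007 deadline — the action is timely.

TIMELY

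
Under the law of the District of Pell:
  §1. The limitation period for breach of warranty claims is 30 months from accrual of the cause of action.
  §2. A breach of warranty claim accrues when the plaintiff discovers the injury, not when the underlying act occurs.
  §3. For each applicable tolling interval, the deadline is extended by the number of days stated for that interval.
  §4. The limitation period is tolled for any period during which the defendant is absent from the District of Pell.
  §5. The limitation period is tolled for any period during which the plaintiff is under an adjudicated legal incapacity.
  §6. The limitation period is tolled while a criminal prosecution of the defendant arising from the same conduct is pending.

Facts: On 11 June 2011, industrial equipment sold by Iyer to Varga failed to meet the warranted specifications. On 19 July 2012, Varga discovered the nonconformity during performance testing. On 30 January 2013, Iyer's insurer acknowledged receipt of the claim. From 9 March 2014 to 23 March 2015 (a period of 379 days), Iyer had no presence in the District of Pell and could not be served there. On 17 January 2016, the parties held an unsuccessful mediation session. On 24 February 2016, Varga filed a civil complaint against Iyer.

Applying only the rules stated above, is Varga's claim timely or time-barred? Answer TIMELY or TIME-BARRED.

TIME-BARRED

Accrual is tied to discovery, so the period began on 19 July 2012 rather than on 11 June 2011 when the act occurred.
30 months from 19 July 2012 is 19 January 2015.
The period was tolled for 379 days by the defendant's absence from the jurisdiction (9 March 2014 to 23 March 2015), pushing the deadline to 2 February 2016.
Nothing else in the chronology tolls or restarts the period.
The 24 February 2016 filing falls after the 2 February 2016 deadline; the claim is time-barred.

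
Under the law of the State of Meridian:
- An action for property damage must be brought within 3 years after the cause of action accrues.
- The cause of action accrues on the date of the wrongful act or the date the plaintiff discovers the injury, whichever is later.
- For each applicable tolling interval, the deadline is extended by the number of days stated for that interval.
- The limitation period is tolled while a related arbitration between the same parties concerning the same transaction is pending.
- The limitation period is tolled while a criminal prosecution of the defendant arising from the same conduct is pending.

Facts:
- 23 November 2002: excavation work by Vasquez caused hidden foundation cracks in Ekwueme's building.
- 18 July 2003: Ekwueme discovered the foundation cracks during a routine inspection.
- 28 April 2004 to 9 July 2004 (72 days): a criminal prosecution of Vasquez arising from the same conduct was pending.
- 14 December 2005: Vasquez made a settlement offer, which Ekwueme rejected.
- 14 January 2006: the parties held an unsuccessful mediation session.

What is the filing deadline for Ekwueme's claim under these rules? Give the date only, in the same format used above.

28 September 2006

Because discovery on 18 July 2003 post-dates the 23 November 2002 act, accrual under the later-of rule falls on 18 July 2003.
3 years from 18 July 2003 is 18 July 2006.
The period was tolled for 72 days by the pending criminal prosecution (28 April 2004 to 9 July 2004), pushing the deadline to 28 September 2006.
None of the other events listed affects the running of the period under the stated rules.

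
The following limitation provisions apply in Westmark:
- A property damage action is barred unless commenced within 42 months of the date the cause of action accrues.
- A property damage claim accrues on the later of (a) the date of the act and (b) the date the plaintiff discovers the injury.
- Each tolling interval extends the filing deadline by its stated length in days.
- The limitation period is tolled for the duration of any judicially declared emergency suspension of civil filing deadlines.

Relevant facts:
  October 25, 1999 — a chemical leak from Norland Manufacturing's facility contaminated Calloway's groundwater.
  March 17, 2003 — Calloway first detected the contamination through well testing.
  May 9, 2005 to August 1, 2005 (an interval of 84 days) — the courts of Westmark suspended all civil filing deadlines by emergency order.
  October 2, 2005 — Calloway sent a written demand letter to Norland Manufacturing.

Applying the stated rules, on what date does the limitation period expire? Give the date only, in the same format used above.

Because discovery on March 17, 2003 post-dates the October 25, 1999 act, accrual under the later-of rule falls on March 17, 2003.
The untolled deadline — 42 months after March 17, 2003 — is September 17, 2006.
The emergency suspension of filing deadlines from May 9, 2005 to August 1, 2005 tolled the period for 84 days, extending the deadline to December 10, 2006.
Nothing else in the chronology tolls or restarts the period.

December 10, 2006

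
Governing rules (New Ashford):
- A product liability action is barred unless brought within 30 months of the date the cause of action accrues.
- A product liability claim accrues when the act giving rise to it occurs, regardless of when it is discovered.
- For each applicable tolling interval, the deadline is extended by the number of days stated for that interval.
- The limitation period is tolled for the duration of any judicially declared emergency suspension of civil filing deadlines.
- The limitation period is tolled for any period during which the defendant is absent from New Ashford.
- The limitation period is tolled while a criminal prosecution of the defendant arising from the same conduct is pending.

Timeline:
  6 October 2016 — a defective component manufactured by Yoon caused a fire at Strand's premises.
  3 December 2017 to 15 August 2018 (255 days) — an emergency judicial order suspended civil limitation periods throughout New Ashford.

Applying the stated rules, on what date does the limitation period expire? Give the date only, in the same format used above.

17 December 2019

The claim accrued on 6 October 2016, when the wrongful act occurred.
Adding the 30 months base period to 6 October 2016 gives a deadline of 6 April 2019, before any tolling.
Because the emergency suspension of filing deadlines ran from 3 December 2017 to 15 August 2018, the deadline is extended by 255 days to 17 December 2019.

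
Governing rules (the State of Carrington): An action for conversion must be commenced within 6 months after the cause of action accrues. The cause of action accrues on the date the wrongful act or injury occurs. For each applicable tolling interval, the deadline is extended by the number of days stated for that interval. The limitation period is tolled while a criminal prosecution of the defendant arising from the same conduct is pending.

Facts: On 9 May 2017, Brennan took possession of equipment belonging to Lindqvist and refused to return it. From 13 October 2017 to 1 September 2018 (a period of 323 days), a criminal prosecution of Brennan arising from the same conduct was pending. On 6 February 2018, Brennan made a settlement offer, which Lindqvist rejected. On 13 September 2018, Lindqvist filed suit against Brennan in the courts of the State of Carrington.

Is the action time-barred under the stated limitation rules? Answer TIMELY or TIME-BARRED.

The cause of action accrued on 9 May 2017, the date of the act.
6 months from 9 May 2017 is 9 November 2017.
The pending criminal prosecution from 13 October 2017 to 1 September 2018 tolled the period for 323 days, extending the deadline to 28 September 2018.
Nothing else in the chronology tolls or restarts the period.
Filing on 13 September 2018 beat the 28 September 2018 deadline — the action is timely.

TIMELY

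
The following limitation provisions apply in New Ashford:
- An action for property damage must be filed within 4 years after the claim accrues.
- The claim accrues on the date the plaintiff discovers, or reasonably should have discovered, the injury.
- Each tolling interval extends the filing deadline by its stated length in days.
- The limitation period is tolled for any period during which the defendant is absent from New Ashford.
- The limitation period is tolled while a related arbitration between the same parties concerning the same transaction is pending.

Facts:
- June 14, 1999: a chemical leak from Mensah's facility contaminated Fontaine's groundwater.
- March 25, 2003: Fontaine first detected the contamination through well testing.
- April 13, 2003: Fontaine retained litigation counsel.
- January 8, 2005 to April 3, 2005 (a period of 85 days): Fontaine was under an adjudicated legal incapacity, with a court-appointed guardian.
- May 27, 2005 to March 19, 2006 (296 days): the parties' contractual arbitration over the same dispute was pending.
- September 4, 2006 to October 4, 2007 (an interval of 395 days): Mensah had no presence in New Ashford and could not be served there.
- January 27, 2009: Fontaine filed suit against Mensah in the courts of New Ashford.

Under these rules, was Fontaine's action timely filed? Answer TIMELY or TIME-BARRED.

The claim did not accrue until Fontaine discovered the injury on March 25, 2003; the June 14, 1999 act date does not start the clock under the stated rule.
The untolled deadline — 4 years after March 25, 2003 — is March 25, 2007.
Because the pending related arbitration ran from May 27, 2005 to March 19, 2006, the deadline is extended by 296 days to January 15, 2008.
The defendant's absence from the jurisdiction from September 4, 2006 to October 4, 2007 tolled the period for 395 days, extending the deadline to February 13, 2009.
Although the plaintiff's incapacity ran from January 8, 2005 to April 3, 2005, the stated rules do not make that a tolling event, so it is disregarded.
Nothing else in the chronology tolls or restarts the period.
The January 27, 2009 filing precedes the February 13, 2009 deadline; the claim is timely.

TIMELY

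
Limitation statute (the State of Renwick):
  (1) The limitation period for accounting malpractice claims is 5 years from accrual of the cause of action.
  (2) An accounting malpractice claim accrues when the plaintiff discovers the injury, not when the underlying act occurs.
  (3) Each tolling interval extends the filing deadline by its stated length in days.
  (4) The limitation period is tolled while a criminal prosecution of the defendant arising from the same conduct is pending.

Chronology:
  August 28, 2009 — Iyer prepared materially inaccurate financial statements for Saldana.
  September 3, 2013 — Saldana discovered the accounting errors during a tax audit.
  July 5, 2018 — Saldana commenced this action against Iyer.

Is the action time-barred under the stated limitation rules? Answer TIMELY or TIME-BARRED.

Under the discovery rule, the claim accrued on September 3, 2013, when Saldana discovered the injury — not on the August 28, 2009 date of the underlying act.
5 years from September 3, 2013 is September 3, 2018.
Filing on July 5, 2018 beat the September 3, 2018 deadline — the action is timely.

TIMELY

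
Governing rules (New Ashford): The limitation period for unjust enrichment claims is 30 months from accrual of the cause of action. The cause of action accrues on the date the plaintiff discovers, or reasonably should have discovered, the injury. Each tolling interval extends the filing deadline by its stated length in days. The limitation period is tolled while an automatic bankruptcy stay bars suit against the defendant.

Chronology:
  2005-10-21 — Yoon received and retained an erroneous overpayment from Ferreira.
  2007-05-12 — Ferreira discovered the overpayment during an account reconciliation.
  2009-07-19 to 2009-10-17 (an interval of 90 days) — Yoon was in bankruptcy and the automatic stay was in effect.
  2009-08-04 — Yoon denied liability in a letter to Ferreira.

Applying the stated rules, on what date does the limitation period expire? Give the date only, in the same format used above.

Under the discovery rule, the claim accrued on 2007-05-12, when Ferreira discovered the injury — not on the 2005-10-21 date of the underlying act.
The untolled deadline — 30 months after 2007-05-12 — is 2009-11-12.
Because the automatic bankruptcy stay ran from 2009-07-19 to 2009-10-17, the deadline is extended by 90 days to 2010-02-10.
None of the other events listed affects the running of the period under the stated rules.

2010-02-10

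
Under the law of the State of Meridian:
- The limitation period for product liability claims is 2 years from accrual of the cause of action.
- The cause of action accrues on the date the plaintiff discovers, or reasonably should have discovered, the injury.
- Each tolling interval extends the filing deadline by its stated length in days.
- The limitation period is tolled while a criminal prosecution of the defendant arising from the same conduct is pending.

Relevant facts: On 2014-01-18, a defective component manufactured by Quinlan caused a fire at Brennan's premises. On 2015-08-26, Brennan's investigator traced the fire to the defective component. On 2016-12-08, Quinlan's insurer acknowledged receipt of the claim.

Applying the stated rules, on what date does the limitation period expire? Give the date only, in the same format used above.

Accrual is tied to discovery, so the period began on 2015-08-26 rather than on 2014-01-18 when the act occurred.
2 years from 2015-08-26 is 2017-08-26.
None of the other events listed affects the running of the period under the stated rules.

2017-08-26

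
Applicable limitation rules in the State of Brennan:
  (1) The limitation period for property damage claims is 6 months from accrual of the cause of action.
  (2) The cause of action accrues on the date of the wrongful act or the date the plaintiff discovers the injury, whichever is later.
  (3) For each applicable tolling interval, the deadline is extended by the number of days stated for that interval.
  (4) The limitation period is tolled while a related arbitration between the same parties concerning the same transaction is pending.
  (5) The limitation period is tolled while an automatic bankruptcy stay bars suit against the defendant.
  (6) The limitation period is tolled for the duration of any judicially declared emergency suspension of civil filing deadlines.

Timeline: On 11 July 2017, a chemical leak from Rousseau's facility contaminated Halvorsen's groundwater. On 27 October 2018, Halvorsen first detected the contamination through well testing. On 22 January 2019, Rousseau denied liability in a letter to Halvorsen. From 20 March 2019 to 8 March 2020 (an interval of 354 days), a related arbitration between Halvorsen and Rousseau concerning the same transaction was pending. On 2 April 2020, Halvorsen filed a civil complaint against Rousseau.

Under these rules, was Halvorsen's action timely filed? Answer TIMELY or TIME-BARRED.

Because discovery on 27 October 2018 post-dates the 11 July 2017 act, accrual under the later-of rule falls on 27 October 2018.
6 months from 27 October 2018 is 27 April 2019.
Because the pending related arbitration ran from 20 March 2019 to 8 March 2020, the deadline is extended by 354 days to 15 April 2020.
Nothing else in the chronology tolls or restarts the period.
The 2 April 2020 filing precedes the 15 April 2020 deadline; the claim is timely.

TIMELY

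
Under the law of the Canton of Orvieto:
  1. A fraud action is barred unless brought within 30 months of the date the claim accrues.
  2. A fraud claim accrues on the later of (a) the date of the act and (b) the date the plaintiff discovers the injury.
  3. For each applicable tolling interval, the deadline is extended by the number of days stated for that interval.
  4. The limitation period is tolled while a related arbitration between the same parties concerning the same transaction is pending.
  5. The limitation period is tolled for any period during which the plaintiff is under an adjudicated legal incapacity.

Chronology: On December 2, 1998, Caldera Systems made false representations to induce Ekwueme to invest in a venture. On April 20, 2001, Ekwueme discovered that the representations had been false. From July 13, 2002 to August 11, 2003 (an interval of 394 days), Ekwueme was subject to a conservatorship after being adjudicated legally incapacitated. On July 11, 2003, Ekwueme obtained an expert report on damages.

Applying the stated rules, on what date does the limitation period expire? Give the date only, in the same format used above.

Because discovery on April 20, 2001 post-dates the December 2, 1998 act, accrual under the later-of rule falls on April 20, 2001.
30 months from April 20, 2001 is October 20, 2003.
The period was tolled for 394 days by the plaintiff's legal incapacity (July 13, 2002 to August 11, 2003), pushing the deadline to November 17, 2004.
Nothing else in the chronology tolls or restarts the period.

November 17, 2004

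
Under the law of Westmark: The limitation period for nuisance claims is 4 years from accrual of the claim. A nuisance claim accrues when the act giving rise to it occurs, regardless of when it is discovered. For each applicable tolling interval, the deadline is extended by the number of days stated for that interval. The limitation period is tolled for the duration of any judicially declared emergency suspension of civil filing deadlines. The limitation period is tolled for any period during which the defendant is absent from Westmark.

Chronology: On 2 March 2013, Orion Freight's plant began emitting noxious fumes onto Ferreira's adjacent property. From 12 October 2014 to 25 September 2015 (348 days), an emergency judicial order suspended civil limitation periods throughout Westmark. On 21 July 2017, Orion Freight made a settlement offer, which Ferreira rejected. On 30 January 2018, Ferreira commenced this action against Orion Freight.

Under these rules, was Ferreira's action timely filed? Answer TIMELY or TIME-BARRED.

The limitation period began to run on 2 March 2013.
The untolled deadline — 4 years after 2 March 2013 — is 2 March 2017.
Because the emergency suspension of filing deadlines ran from 12 October 2014 to 25 September 2015, the deadline is extended by 348 days to 13 February 2018.
Nothing else in the chronology tolls or restarts the period.
The 30 January 2018 filing precedes the 13 February 2018 deadline; the claim is timely.

TIMELY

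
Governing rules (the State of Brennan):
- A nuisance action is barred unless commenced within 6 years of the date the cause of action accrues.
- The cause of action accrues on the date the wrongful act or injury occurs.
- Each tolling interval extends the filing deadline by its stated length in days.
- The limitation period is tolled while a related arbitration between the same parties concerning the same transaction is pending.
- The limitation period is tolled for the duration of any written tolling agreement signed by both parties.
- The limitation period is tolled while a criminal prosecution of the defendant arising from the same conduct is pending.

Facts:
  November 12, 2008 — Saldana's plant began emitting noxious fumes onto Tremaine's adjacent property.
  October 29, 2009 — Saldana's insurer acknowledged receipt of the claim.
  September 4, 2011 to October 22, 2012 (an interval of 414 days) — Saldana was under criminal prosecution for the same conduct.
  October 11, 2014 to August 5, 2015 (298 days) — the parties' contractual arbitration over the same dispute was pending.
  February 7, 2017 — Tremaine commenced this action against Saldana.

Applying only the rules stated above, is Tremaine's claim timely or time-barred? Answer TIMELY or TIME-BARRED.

The cause of action accrued on November 12, 2008, the date of the act.
Adding the 6 years base period to November 12, 2008 gives a deadline of November 12, 2014, before any tolling.
The pending criminal prosecution from September 4, 2011 to October 22, 2012 tolled the period for 414 days, extending the deadline to December 31, 2015.
The pending related arbitration from October 11, 2014 to August 5, 2015 tolled the period for 298 days, extending the deadline to October 24, 2016.
None of the other events listed affects the running of the period under the stated rules.
The February 7, 2017 filing falls after the October 24, 2016 deadline; the claim is time-barred.

TIME-BARRED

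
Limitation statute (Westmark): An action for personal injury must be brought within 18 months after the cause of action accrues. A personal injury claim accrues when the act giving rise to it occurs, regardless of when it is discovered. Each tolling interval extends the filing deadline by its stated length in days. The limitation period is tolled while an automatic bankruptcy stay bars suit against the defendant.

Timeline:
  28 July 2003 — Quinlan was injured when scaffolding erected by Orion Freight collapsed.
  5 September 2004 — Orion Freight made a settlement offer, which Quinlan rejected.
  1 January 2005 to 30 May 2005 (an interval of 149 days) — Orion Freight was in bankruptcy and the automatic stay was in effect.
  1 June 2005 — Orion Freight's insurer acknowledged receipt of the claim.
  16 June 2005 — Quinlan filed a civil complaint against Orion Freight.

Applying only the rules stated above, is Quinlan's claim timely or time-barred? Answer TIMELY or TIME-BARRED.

TIMELY

The cause of action accrued on 28 July 2003, the date of the act.
The untolled deadline — 18 months after 28 July 2003 — is 28 January 2005.
The automatic bankruptcy stay from 1 January 2005 to 30 May 2005 tolled the period for 149 days, extending the deadline to 26 June 2005.
None of the other events listed affects the running of the period under the stated rules.
Quinlan filed on 16 June 2005, before the 26 June 2005 deadline, so the action is timely.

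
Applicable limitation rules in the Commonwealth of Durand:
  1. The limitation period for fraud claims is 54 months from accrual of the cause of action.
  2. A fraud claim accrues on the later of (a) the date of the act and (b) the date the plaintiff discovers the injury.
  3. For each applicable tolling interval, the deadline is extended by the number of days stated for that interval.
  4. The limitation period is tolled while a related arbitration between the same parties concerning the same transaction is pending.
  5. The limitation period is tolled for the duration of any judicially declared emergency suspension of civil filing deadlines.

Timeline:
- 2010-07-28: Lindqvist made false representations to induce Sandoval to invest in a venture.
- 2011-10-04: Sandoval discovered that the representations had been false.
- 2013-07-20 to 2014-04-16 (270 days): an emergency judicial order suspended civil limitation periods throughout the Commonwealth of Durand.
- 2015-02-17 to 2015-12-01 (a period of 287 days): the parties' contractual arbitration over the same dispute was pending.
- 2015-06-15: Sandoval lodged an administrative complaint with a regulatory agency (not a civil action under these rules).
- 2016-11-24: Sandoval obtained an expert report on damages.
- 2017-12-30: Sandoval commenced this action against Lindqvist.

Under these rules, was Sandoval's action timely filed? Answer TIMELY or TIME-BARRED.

Taking the later of the act (2010-07-28) and discovery (2011-10-04), the claim accrued on 2011-10-04.
Adding the 54 months base period to 2011-10-04 gives a deadline of 2016-04-04, before any tolling.
The period was tolled for 270 days by the emergency suspension of filing deadlines (2013-07-20 to 2014-04-16), pushing the deadline to 2016-12-30.
The period was tolled for 287 days by the pending related arbitration (2015-02-17 to 2015-12-01), pushing the deadline to 2017-10-13.
The other events in the timeline have no effect on the limitation period under the stated rules.
The 2017-12-30 filing falls after the 2017-10-13 deadline; the claim is time-barred.

TIME-BARRED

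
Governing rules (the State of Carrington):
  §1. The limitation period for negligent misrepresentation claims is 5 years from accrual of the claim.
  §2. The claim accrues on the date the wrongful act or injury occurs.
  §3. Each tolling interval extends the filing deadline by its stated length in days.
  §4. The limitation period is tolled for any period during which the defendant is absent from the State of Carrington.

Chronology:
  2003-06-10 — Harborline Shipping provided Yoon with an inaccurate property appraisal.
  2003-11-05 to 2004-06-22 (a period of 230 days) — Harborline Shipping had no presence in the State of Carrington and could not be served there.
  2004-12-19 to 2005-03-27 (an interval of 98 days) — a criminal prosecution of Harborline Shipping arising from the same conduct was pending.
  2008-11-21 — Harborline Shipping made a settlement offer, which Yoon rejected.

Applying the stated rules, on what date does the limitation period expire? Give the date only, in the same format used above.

The limitation period began to run on 2003-06-10.
The untolled deadline — 5 years after 2003-06-10 — is 2008-06-10.
Because the defendant's absence from the jurisdiction ran from 2003-11-05 to 2004-06-22, the deadline is extended by 230 days to 2009-01-26.
The pending criminal prosecution from 2004-12-19 to 2005-03-27 does not toll the period, because no stated rule makes a criminal prosecution a tolling event.
None of the other events listed affects the running of the period under the stated rules.

2009-01-26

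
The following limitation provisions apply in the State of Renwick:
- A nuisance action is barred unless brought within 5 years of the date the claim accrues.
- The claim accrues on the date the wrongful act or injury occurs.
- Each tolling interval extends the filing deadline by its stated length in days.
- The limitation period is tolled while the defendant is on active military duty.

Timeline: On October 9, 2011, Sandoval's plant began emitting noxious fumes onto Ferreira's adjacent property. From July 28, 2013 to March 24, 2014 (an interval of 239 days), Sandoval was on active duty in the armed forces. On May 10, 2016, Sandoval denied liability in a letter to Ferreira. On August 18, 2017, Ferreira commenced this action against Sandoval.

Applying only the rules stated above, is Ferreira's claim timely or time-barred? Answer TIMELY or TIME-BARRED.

The limitation period began to run on October 9, 2011.
The untolled deadline — 5 years after October 9, 2011 — is October 9, 2016.
The period was tolled for 239 days by the defendant's active military service (July 28, 2013 to March 24, 2014), pushing the deadline to June 5, 2017.
Nothing else in the chronology tolls or restarts the period.
The August 18, 2017 filing falls after the June 5, 2017 deadline; the claim is time-barred.

TIME-BARRED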